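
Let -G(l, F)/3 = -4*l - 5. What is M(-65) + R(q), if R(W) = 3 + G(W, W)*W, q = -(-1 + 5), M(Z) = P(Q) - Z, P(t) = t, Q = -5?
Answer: 195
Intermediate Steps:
M(Z) = -5 - Z
G(l, F) = 15 + 12*l (G(l, F) = -3*(-4*l - 5) = -3*(-5 - 4*l) = 15 + 12*l)
q = -4 (q = -1*4 = -4)
R(W) = 3 + W*(15 + 12*W) (R(W) = 3 + (15 + 12*W)*W = 3 + W*(15 + 12*W))
M(-65) + R(q) = (-5 - 1*(-65)) + (3 + 3*(-4)*(5 + 4*(-4))) = (-5 + 65) + (3 + 3*(-4)*(5 - 16)) = 60 + (3 + 3*(-4)*(-11)) = 60 + (3 + 132) = 60 + 135 = 195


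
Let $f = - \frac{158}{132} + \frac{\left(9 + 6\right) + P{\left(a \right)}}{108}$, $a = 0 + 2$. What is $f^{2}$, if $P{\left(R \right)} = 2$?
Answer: $\frac{1525225}{1411344} \approx 1.0807$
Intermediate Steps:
$a = 2$
$f = - \frac{1235}{1188}$ ($f = - \frac{158}{132} + \frac{\left(9 + 6\right) + 2}{108} = \left(-158\right) \frac{1}{132} + \left(15 + 2\right) \frac{1}{108} = - \frac{79}{66} + 17 \cdot \frac{1}{108} = - \frac{79}{66} + \frac{17}{108} = - \frac{1235}{1188} \approx -1.0396$)
$f^{2} = \left(- \frac{1235}{1188}\right)^{2} = \frac{1525225}{1411344}$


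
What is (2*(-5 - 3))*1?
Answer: -16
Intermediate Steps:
(2*(-5 - 3))*1 = (2*(-8))*1 = -16*1 = -16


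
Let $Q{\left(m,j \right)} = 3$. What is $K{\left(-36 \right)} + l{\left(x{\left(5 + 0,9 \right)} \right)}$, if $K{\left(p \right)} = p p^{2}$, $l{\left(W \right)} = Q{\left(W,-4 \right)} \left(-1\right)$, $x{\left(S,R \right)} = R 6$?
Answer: $-46659$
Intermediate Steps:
$x{\left(S,R \right)} = 6 R$
$l{\left(W \right)} = -3$ ($l{\left(W \right)} = 3 \left(-1\right) = -3$)
$K{\left(p \right)} = p^{3}$
$K{\left(-36 \right)} + l{\left(x{\left(5 + 0,9 \right)} \right)} = \left(-36\right)^{3} - 3 = -46656 - 3 = -46659$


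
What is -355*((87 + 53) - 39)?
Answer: -35855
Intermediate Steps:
-355*((87 + 53) - 39) = -355*(140 - 39) = -355*101 = -35855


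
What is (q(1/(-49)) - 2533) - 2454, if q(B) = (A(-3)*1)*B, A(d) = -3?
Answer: -244360/49 ≈ -4986.9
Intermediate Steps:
q(B) = -3*B (q(B) = (-3*1)*B = -3*B)
(q(1/(-49)) - 2533) - 2454 = (-3/(-49) - 2533) - 2454 = (-3*(-1/49) - 2533) - 2454 = (3/49 - 2533) - 2454 = -124114/49 - 2454 = -244360/49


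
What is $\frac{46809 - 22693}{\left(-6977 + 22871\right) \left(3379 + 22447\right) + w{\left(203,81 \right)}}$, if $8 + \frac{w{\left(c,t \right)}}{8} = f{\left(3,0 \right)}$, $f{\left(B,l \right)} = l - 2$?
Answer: $\frac{6029}{102619591} \approx 5.8751 \cdot 10^{-5}$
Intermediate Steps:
$f{\left(B,l \right)} = -2 + l$ ($f{\left(B,l \right)} = l - 2 = -2 + l$)
$w{\left(c,t \right)} = -80$ ($w{\left(c,t \right)} = -64 + 8 \left(-2 + 0\right) = -64 + 8 \left(-2\right) = -64 - 16 = -80$)
$\frac{46809 - 22693}{\left(-6977 + 22871\right) \left(3379 + 22447\right) + w{\left(203,81 \right)}} = \frac{46809 - 22693}{\left(-6977 + 22871\right) \left(3379 + 22447\right) - 80} = \frac{24116}{15894 \cdot 25826 - 80} = \frac{24116}{410478444 - 80} = \frac{24116}{410478364} = 24116 \cdot \frac{1}{410478364} = \frac{6029}{102619591}$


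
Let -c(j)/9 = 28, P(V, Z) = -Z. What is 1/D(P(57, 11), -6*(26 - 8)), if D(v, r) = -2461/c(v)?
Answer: 252/2461 ≈ 0.10240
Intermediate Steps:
c(j) = -252 (c(j) = -9*28 = -252)
D(v, r) = 2461/252 (D(v, r) = -2461/(-252) = -2461*(-1/252) = 2461/252)
1/D(P(57, 11), -6*(26 - 8)) = 1/(2461/252) = 252/2461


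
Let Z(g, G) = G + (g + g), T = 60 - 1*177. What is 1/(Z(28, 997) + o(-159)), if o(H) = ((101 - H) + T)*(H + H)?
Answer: -1/44421 ≈ -2.2512e-5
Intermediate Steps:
T = -117 (T = 60 - 177 = -117)
Z(g, G) = G + 2*g
o(H) = 2*H*(-16 - H) (o(H) = ((101 - H) - 117)*(H + H) = (-16 - H)*(2*H) = 2*H*(-16 - H))
1/(Z(28, 997) + o(-159)) = 1/((997 + 2*28) - 2*(-159)*(16 - 159)) = 1/((997 + 56) - 2*(-159)*(-143)) = 1/(1053 - 45474) = 1/(-44421) = -1/44421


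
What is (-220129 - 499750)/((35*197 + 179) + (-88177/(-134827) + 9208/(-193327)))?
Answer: -18764149639249091/184404563268609 ≈ -101.76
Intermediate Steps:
(-220129 - 499750)/((35*197 + 179) + (-88177/(-134827) + 9208/(-193327))) = -719879/((6895 + 179) + (-88177*(-1/134827) + 9208*(-1/193327))) = -719879/(7074 + (88177/134827 - 9208/193327)) = -719879/(7074 + 15805507863/26065699429) = -719879/184404563268609/26065699429 = -719879*26065699429/184404563268609 = -18764149639249091/184404563268609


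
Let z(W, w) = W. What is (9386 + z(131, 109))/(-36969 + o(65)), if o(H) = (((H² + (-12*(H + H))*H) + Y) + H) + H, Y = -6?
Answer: -9517/134020 ≈ -0.071012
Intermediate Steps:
o(H) = -6 - 23*H² + 2*H (o(H) = (((H² + (-12*(H + H))*H) - 6) + H) + H = (((H² + (-24*H)*H) - 6) + H) + H = (((H² - 24*H²) - 6) + H) + H = ((-23*H² - 6) + H) + H = ((-6 - 23*H²) + H) + H = (-6 + H - 23*H²) + H = -6 - 23*H² + 2*H)
(9386 + z(131, 109))/(-36969 + o(65)) = (9386 + 131)/(-36969 + (-6 - 23*65² + 2*65)) = 9517/(-36969 + (-6 - 23*4225 + 130)) = 9517/(-36969 + (-6 - 97175 + 130)) = 9517/(-36969 - 97051) = 9517/(-134020) = 9517*(-1/134020) = -9517/134020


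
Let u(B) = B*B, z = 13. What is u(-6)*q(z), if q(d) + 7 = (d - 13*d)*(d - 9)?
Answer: -22716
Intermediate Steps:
q(d) = -7 - 12*d*(-9 + d) (q(d) = -7 + (d - 13*d)*(d - 9) = -7 + (-12*d)*(-9 + d) = -7 - 12*d*(-9 + d))
u(B) = B²
u(-6)*q(z) = (-6)²*(-7 - 12*13² + 108*13) = 36*(-7 - 12*169 + 1404) = 36*(-7 - 2028 + 1404) = 36*(-631) = -22716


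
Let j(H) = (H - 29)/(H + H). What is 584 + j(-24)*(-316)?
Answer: 2821/12 ≈ 235.08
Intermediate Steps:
j(H) = (-29 + H)/(2*H) (j(H) = (-29 + H)/((2*H)) = (-29 + H)*(1/(2*H)) = (-29 + H)/(2*H))
584 + j(-24)*(-316) = 584 + ((1/2)*(-29 - 24)/(-24))*(-316) = 584 + ((1/2)*(-1/24)*(-53))*(-316) = 584 + (53/48)*(-316) = 584 - 4187/12 = 2821/12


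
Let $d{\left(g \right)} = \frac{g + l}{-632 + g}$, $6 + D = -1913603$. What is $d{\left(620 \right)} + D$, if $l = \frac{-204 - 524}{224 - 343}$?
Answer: $- \frac{32532240}{17} \approx -1.9137 \cdot 10^{6}$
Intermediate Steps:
$D = -1913609$ ($D = -6 - 1913603 = -1913609$)
$l = \frac{104}{17}$ ($l = - \frac{728}{-119} = \left(-728\right) \left(- \frac{1}{119}\right) = \frac{104}{17} \approx 6.1176$)
$d{\left(g \right)} = \frac{\frac{104}{17} + g}{-632 + g}$ ($d{\left(g \right)} = \frac{g + \frac{104}{17}}{-632 + g} = \frac{\frac{104}{17} + g}{-632 + g}$)
$d{\left(620 \right)} + D = \frac{\frac{104}{17} + 620}{-632 + 620} - 1913609 = \frac{1}{-12} \cdot \frac{10644}{17} - 1913609 = \left(- \frac{1}{12}\right) \frac{10644}{17} - 1913609 = - \frac{887}{17} - 1913609 = - \frac{32532240}{17}$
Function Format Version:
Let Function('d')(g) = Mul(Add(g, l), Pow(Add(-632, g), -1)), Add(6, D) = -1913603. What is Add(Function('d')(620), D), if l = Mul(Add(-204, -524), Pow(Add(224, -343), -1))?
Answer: Rational(-32532240, 17) ≈ -1.9137e+6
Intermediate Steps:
D = -1913609 (D = Add(-6, -1913603) = -1913609)
l = Rational(104, 17) (l = Mul(-728, Pow(-119, -1)) = Mul(-728, Rational(-1, 119)) = Rational(104, 17) ≈ 6.1176)
Function('d')(g) = Mul(Pow(Add(-632, g), -1), Add(Rational(104, 17), g)) (Function('d')(g) = Mul(Add(g, Rational(104, 17)), Pow(Add(-632, g), -1)) = Mul(Add(Rational(104, 17), g), Pow(Add(-632, g), -1)) = Mul(Pow(Add(-632, g), -1), Add(Rational(104, 17), g)))
Add(Function('d')(620), D) = Add(Mul(Pow(Add(-632, 620), -1), Add(Rational(104, 17), 620)), -1913609) = Add(Mul(Pow(-12, -1), Rational(10644, 17)), -1913609) = Add(Mul(Rational(-1, 12), Rational(10644, 17)), -1913609) = Add(Rational(-887, 17), -1913609) = Rational(-32532240, 17)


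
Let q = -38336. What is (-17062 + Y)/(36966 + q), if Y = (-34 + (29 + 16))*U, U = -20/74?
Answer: 315702/25345 ≈ 12.456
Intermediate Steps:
U = -10/37 (U = -20*1/74 = -10/37 ≈ -0.27027)
Y = -110/37 (Y = (-34 + (29 + 16))*(-10/37) = (-34 + 45)*(-10/37) = 11*(-10/37) = -110/37 ≈ -2.9730)
(-17062 + Y)/(36966 + q) = (-17062 - 110/37)/(36966 - 38336) = -631404/37/(-1370) = -631404/37*(-1/1370) = 315702/25345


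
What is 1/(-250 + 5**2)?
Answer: -1/225 ≈ -0.0044444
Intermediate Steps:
1/(-250 + 5**2) = 1/(-250 + 25) = 1/(-225) = -1/225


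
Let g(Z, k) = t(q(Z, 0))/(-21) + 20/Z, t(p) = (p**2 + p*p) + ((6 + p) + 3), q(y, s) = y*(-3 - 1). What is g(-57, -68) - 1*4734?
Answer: -3868901/399 ≈ -9696.5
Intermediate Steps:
q(y, s) = -4*y (q(y, s) = y*(-4) = -4*y)
t(p) = 9 + p + 2*p**2 (t(p) = (p**2 + p**2) + (9 + p) = 2*p**2 + (9 + p) = 9 + p + 2*p**2)
g(Z, k) = -3/7 + 20/Z - 32*Z**2/21 + 4*Z/21 (g(Z, k) = (9 - 4*Z + 2*(-4*Z)**2)/(-21) + 20/Z = (9 - 4*Z + 2*(16*Z**2))*(-1/21) + 20/Z = (9 - 4*Z + 32*Z**2)*(-1/21) + 20/Z = (-3/7 - 32*Z**2/21 + 4*Z/21) + 20/Z = -3/7 + 20/Z - 32*Z**2/21 + 4*Z/21)
g(-57, -68) - 1*4734 = (1/21)*(420 - 57*(-9 - 32*(-57)**2 + 4*(-57)))/(-57) - 1*4734 = (1/21)*(-1/57)*(420 - 57*(-9 - 32*3249 - 228)) - 4734 = (1/21)*(-1/57)*(420 - 57*(-9 - 103968 - 228)) - 4734 = (1/21)*(-1/57)*(420 - 57*(-104205)) - 4734 = (1/21)*(-1/57)*(420 + 5939685) - 4734 = (1/21)*(-1/57)*5940105 - 4734 = -1980035/399 - 4734 = -3868901/399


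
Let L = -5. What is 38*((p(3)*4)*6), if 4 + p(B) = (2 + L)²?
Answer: 4560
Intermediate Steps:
p(B) = 5 (p(B) = -4 + (2 - 5)² = -4 + (-3)² = -4 + 9 = 5)
38*((p(3)*4)*6) = 38*((5*4)*6) = 38*(20*6) = 38*120 = 4560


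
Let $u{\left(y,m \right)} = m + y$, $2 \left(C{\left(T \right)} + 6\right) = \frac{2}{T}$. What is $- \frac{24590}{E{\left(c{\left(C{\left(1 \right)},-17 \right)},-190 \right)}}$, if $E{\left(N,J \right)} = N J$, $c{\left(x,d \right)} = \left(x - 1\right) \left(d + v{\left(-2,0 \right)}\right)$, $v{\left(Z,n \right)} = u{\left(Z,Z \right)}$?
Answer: $\frac{2459}{2394} \approx 1.0272$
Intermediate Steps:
$C{\left(T \right)} = -6 + \frac{1}{T}$ ($C{\left(T \right)} = -6 + \frac{2 \frac{1}{T}}{2} = -6 + \frac{1}{T}$)
$v{\left(Z,n \right)} = 2 Z$ ($v{\left(Z,n \right)} = Z + Z = 2 Z$)
$c{\left(x,d \right)} = \left(-1 + x\right) \left(-4 + d\right)$ ($c{\left(x,d \right)} = \left(x - 1\right) \left(d + 2 \left(-2\right)\right) = \left(-1 + x\right) \left(d - 4\right) = \left(-1 + x\right) \left(-4 + d\right)$)
$E{\left(N,J \right)} = J N$
$- \frac{24590}{E{\left(c{\left(C{\left(1 \right)},-17 \right)},-190 \right)}} = - \frac{24590}{\left(-190\right) \left(4 - -17 - 4 \left(-6 + 1^{-1}\right) - 17 \left(-6 + 1^{-1}\right)\right)} = - \frac{24590}{\left(-190\right) \left(4 + 17 - 4 \left(-6 + 1\right) - 17 \left(-6 + 1\right)\right)} = - \frac{24590}{\left(-190\right) \left(4 + 17 - -20 - -85\right)} = - \frac{24590}{\left(-190\right) \left(4 + 17 + 20 + 85\right)} = - \frac{24590}{\left(-190\right) 126} = - \frac{24590}{-23940} = \left(-24590\right) \left(- \frac{1}{23940}\right) = \frac{2459}{2394}$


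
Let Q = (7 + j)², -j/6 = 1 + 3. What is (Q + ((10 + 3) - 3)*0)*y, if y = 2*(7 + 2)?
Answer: 5202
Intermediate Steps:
y = 18 (y = 2*9 = 18)
j = -24 (j = -6*(1 + 3) = -6*4 = -24)
Q = 289 (Q = (7 - 24)² = (-17)² = 289)
(Q + ((10 + 3) - 3)*0)*y = (289 + ((10 + 3) - 3)*0)*18 = (289 + (13 - 3)*0)*18 = (289 + 10*0)*18 = (289 + 0)*18 = 289*18 = 5202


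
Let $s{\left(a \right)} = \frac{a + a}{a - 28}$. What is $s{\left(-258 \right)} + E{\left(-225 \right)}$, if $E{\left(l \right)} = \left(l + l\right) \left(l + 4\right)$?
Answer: $\frac{14221608}{143} \approx 99452.0$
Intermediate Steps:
$E{\left(l \right)} = 2 l \left(4 + l\right)$
$s{\left(a \right)} = \frac{2 a}{-28 + a}$
$s{\left(-258 \right)} + E{\left(-225 \right)} = 2 \left(-258\right) \frac{1}{-28 - 258} + 2 \left(-225\right) \left(4 - 225\right) = 2 \left(-258\right) \frac{1}{-286} + 2 \left(-225\right) \left(-221\right) = 2 \left(-258\right) \left(- \frac{1}{286}\right) + 99450 = \frac{258}{143} + 99450 = \frac{14221608}{143}$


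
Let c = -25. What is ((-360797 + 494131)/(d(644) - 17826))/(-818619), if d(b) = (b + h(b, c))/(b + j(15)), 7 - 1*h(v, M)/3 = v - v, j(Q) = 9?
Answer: 87067102/9528490216347 ≈ 9.1376e-6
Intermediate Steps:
h(v, M) = 21 (h(v, M) = 21 - 3*(v - v) = 21 - 3*0 = 21 + 0 = 21)
d(b) = (21 + b)/(9 + b) (d(b) = (b + 21)/(b + 9) = (21 + b)/(9 + b))
((-360797 + 494131)/(d(644) - 17826))/(-818619) = ((-360797 + 494131)/((21 + 644)/(9 + 644) - 17826))/(-818619) = (133334/(665/653 - 17826))*(-1/818619) = (133334/(-11639713/653))*(-1/818619) = (133334*(-653/11639713))*(-1/818619) = -87067102/11639713*(-1/818619) = 87067102/9528490216347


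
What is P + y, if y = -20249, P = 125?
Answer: -20124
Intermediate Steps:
P + y = 125 - 20249 = -20124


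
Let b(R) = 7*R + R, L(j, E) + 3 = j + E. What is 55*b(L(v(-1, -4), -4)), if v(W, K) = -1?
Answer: -3520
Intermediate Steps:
L(j, E) = -3 + E + j (L(j, E) = -3 + (j + E) = -3 + (E + j) = -3 + E + j)
b(R) = 8*R
55*b(L(v(-1, -4), -4)) = 55*(8*(-3 - 4 - 1)) = 55*(8*(-8)) = 55*(-64) = -3520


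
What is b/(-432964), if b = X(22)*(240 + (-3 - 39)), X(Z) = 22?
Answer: -1089/108241 ≈ -0.010061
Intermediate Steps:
b = 4356 (b = 22*(240 + (-3 - 39)) = 22*(240 - 42) = 22*198 = 4356)
b/(-432964) = 4356/(-432964) = 4356*(-1/432964) = -1089/108241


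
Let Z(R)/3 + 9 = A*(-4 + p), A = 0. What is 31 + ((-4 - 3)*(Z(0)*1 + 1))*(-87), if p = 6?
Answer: -15803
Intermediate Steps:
Z(R) = -27 (Z(R) = -27 + 3*(0*(-4 + 6)) = -27 + 3*(0*2) = -27 + 3*0 = -27 + 0 = -27)
31 + ((-4 - 3)*(Z(0)*1 + 1))*(-87) = 31 + ((-4 - 3)*(-27*1 + 1))*(-87) = 31 - 7*(-27 + 1)*(-87) = 31 - 7*(-26)*(-87) = 31 + 182*(-87) = 31 - 15834 = -15803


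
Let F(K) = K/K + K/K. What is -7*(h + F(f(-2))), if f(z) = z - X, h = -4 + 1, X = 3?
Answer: 7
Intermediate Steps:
h = -3
f(z) = -3 + z (f(z) = z - 1*3 = z - 3 = -3 + z)
F(K) = 2 (F(K) = 1 + 1 = 2)
-7*(h + F(f(-2))) = -7*(-3 + 2) = -7*(-1) = 7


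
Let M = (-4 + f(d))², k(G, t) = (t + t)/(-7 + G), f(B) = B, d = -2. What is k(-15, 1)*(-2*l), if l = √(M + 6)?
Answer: 2*√42/11 ≈ 1.1783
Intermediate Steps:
k(G, t) = 2*t/(-7 + G) (k(G, t) = (2*t)/(-7 + G) = 2*t/(-7 + G))
M = 36 (M = (-4 - 2)² = (-6)² = 36)
l = √42 (l = √(36 + 6) = √42 ≈ 6.4807)
k(-15, 1)*(-2*l) = (2*1/(-7 - 15))*(-2*√42) = (2*1/(-22))*(-2*√42) = (2*1*(-1/22))*(-2*√42) = -(-2)*√42/11 = 2*√42/11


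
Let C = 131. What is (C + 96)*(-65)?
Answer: -14755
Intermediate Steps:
(C + 96)*(-65) = (131 + 96)*(-65) = 227*(-65) = -14755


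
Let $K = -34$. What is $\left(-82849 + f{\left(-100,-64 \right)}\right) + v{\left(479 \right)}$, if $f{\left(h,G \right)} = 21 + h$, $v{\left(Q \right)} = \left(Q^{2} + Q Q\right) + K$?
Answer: $375920$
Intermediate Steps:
$v{\left(Q \right)} = -34 + 2 Q^{2}$ ($v{\left(Q \right)} = \left(Q^{2} + Q Q\right) - 34 = \left(Q^{2} + Q^{2}\right) - 34 = 2 Q^{2} - 34 = -34 + 2 Q^{2}$)
$\left(-82849 + f{\left(-100,-64 \right)}\right) + v{\left(479 \right)} = \left(-82849 + \left(21 - 100\right)\right) - \left(34 - 2 \cdot 479^{2}\right) = \left(-82849 - 79\right) + \left(-34 + 2 \cdot 229441\right) = -82928 + \left(-34 + 458882\right) = -82928 + 458848 = 375920$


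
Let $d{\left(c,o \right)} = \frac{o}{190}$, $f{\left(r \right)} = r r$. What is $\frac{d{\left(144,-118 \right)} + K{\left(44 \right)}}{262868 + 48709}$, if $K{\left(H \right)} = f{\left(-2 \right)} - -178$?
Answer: $\frac{17231}{29599815} \approx 0.00058213$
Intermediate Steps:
$f{\left(r \right)} = r^{2}$
$d{\left(c,o \right)} = \frac{o}{190}$ ($d{\left(c,o \right)} = o \frac{1}{190} = \frac{o}{190}$)
$K{\left(H \right)} = 182$ ($K{\left(H \right)} = \left(-2\right)^{2} - -178 = 4 + 178 = 182$)
$\frac{d{\left(144,-118 \right)} + K{\left(44 \right)}}{262868 + 48709} = \frac{\frac{1}{190} \left(-118\right) + 182}{262868 + 48709} = \frac{- \frac{59}{95} + 182}{311577} = \frac{17231}{95} \cdot \frac{1}{311577} = \frac{17231}{29599815}$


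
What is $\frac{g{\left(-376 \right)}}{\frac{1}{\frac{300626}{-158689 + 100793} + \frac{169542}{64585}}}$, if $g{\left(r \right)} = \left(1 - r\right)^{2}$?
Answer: $- \frac{682228195202281}{1869606580} \approx -3.649 \cdot 10^{5}$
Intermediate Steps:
$\frac{g{\left(-376 \right)}}{\frac{1}{\frac{300626}{-158689 + 100793} + \frac{169542}{64585}}} = \frac{\left(-1 - 376\right)^{2}}{\frac{1}{\frac{300626}{-158689 + 100793} + \frac{169542}{64585}}} = \frac{\left(-377\right)^{2}}{\frac{1}{\frac{300626}{-57896} + 169542 \cdot \frac{1}{64585}}} = \frac{142129}{\frac{1}{300626 \left(- \frac{1}{57896}\right) + \frac{169542}{64585}}} = \frac{142129}{\frac{1}{- \frac{150313}{28948} + \frac{169542}{64585}}} = \frac{142129}{\frac{1}{- \frac{4800063289}{1869606580}}} = \frac{142129}{- \frac{1869606580}{4800063289}} = 142129 \left(- \frac{4800063289}{1869606580}\right) = - \frac{682228195202281}{1869606580}$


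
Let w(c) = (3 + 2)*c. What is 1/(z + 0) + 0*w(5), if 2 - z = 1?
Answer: 1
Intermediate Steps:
z = 1 (z = 2 - 1*1 = 2 - 1 = 1)
w(c) = 5*c
1/(z + 0) + 0*w(5) = 1/(1 + 0) + 0*(5*5) = 1/1 + 0*25 = 1 + 0 = 1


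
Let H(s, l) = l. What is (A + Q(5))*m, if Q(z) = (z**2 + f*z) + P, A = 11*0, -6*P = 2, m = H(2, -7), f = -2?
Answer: -308/3 ≈ -102.67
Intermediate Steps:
m = -7
P = -1/3 (P = -1/6*2 = -1/3 ≈ -0.33333)
A = 0
Q(z) = -1/3 + z**2 - 2*z (Q(z) = (z**2 - 2*z) - 1/3 = -1/3 + z**2 - 2*z)
(A + Q(5))*m = (0 + (-1/3 + 5**2 - 2*5))*(-7) = (0 + (-1/3 + 25 - 10))*(-7) = (0 + 44/3)*(-7) = (44/3)*(-7) = -308/3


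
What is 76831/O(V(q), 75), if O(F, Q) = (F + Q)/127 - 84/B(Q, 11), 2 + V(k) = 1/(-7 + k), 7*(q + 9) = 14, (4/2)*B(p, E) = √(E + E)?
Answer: -1534216572658/44600572957 - 20402307324336*√22/44600572957 ≈ -2180.0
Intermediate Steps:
B(p, E) = √2*√E/2 (B(p, E) = √(E + E)/2 = √(2*E)/2 = (√2*√E)/2 = √2*√E/2)
q = -7 (q = -9 + (⅐)*14 = -9 + 2 = -7)
V(k) = -2 + 1/(-7 + k)
O(F, Q) = -84*√22/11 + F/127 + Q/127 (O(F, Q) = (F + Q)/127 - 84*√22/11 = (F + Q)*(1/127) - 84*√22/11 = (F/127 + Q/127) - 84*√22/11 = -84*√22/11 + F/127 + Q/127)
76831/O(V(q), 75) = 76831/(-84*√22/11 + ((15 - 2*(-7))/(-7 - 7))/127 + (1/127)*75) = 76831/(-84*√22/11 + ((15 + 14)/(-14))/127 + 75/127) = 76831/(-84*√22/11 + (-1/14*29)/127 + 75/127) = 76831/(-84*√22/11 + (1/127)*(-29/14) + 75/127) = 76831/(-84*√22/11 - 29/1778 + 75/127) = 76831/(1021/1778 - 84*√22/11)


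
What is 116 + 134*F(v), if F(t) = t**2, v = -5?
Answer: 3466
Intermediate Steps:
116 + 134*F(v) = 116 + 134*(-5)**2 = 116 + 134*25 = 116 + 3350 = 3466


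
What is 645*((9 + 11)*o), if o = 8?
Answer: 103200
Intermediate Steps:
645*((9 + 11)*o) = 645*((9 + 11)*8) = 645*(20*8) = 645*160 = 103200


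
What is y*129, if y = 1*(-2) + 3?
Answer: 129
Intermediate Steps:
y = 1 (y = -2 + 3 = 1)
y*129 = 1*129 = 129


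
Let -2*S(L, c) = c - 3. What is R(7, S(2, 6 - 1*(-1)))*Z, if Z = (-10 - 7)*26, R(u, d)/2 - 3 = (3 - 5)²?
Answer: -6188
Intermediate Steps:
S(L, c) = 3/2 - c/2 (S(L, c) = -(c - 3)/2 = -(-3 + c)/2 = 3/2 - c/2)
R(u, d) = 14 (R(u, d) = 6 + 2*(3 - 5)² = 6 + 2*(-2)² = 6 + 2*4 = 6 + 8 = 14)
Z = -442 (Z = -17*26 = -442)
R(7, S(2, 6 - 1*(-1)))*Z = 14*(-442) = -6188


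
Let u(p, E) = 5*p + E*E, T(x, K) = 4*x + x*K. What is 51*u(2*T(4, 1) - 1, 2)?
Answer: 10149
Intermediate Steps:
T(x, K) = 4*x + K*x
u(p, E) = E² + 5*p (u(p, E) = 5*p + E² = E² + 5*p)
51*u(2*T(4, 1) - 1, 2) = 51*(2² + 5*(2*(4*(4 + 1)) - 1)) = 51*(4 + 5*(2*(4*5) - 1)) = 51*(4 + 5*(2*20 - 1)) = 51*(4 + 5*(40 - 1)) = 51*(4 + 5*39) = 51*(4 + 195) = 51*199 = 10149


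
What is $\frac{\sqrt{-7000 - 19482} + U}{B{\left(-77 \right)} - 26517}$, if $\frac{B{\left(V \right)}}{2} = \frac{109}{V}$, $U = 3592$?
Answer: $- \frac{276584}{2042027} - \frac{77 i \sqrt{26482}}{2042027} \approx -0.13545 - 0.0061363 i$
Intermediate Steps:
$B{\left(V \right)} = \frac{218}{V}$ ($B{\left(V \right)} = 2 \frac{109}{V} = \frac{218}{V}$)
$\frac{\sqrt{-7000 - 19482} + U}{B{\left(-77 \right)} - 26517} = \frac{\sqrt{-7000 - 19482} + 3592}{\frac{218}{-77} - 26517} = \frac{\sqrt{-26482} + 3592}{218 \left(- \frac{1}{77}\right) - 26517} = \frac{i \sqrt{26482} + 3592}{- \frac{218}{77} - 26517} = \frac{3592 + i \sqrt{26482}}{- \frac{2042027}{77}} = \left(3592 + i \sqrt{26482}\right) \left(- \frac{77}{2042027}\right) = - \frac{276584}{2042027} - \frac{77 i \sqrt{26482}}{2042027}$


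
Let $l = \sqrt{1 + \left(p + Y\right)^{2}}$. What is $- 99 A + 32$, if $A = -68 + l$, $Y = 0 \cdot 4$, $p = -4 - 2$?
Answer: $6764 - 99 \sqrt{37} \approx 6161.8$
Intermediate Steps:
$p = -6$ ($p = -4 - 2 = -6$)
$Y = 0$
$l = \sqrt{37}$ ($l = \sqrt{1 + \left(-6 + 0\right)^{2}} = \sqrt{1 + \left(-6\right)^{2}} = \sqrt{1 + 36} = \sqrt{37} \approx 6.0828$)
$A = -68 + \sqrt{37} \approx -61.917$
$- 99 A + 32 = - 99 \left(-68 + \sqrt{37}\right) + 32 = \left(6732 - 99 \sqrt{37}\right) + 32 = 6764 - 99 \sqrt{37}$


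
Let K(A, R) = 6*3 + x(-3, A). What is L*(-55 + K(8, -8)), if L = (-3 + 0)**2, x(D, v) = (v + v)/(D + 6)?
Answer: -285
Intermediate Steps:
x(D, v) = 2*v/(6 + D) (x(D, v) = (2*v)/(6 + D) = 2*v/(6 + D))
L = 9 (L = (-3)**2 = 9)
K(A, R) = 18 + 2*A/3 (K(A, R) = 6*3 + 2*A/(6 - 3) = 18 + 2*A/3)
L*(-55 + K(8, -8)) = 9*(-55 + (18 + (2/3)*8)) = 9*(-55 + (18 + 16/3)) = 9*(-55 + 70/3) = 9*(-95/3) = -285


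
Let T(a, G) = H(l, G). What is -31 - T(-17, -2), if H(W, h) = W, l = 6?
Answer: -37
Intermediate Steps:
T(a, G) = 6
-31 - T(-17, -2) = -31 - 1*6 = -31 - 6 = -37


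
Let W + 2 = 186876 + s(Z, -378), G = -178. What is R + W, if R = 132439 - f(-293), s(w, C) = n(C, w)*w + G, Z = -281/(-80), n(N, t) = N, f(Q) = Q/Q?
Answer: 12712251/40 ≈ 3.1781e+5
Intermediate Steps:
f(Q) = 1
Z = 281/80 (Z = -281*(-1/80) = 281/80 ≈ 3.5125)
s(w, C) = -178 + C*w (s(w, C) = C*w - 178 = -178 + C*w)
R = 132438 (R = 132439 - 1*1 = 132439 - 1 = 132438)
W = 7414731/40 (W = -2 + (186876 + (-178 - 378*281/80)) = -2 + (186876 + (-178 - 53109/40)) = -2 + (186876 - 60229/40) = -2 + 7414811/40 = 7414731/40 ≈ 1.8537e+5)
R + W = 132438 + 7414731/40 = 12712251/40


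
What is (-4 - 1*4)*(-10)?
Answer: 80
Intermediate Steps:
(-4 - 1*4)*(-10) = (-4 - 4)*(-10) = -8*(-10) = 80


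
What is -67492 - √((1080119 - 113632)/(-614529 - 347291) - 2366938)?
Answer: -67492 - I*√547412464694789385/480910 ≈ -67492.0 - 1538.5*I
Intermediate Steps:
-67492 - √((1080119 - 113632)/(-614529 - 347291) - 2366938) = -67492 - √(966487/(-961820) - 2366938) = -67492 - √(966487*(-1/961820) - 2366938) = -67492 - √(-966487/961820 - 2366938) = -67492 - √(-2276569273647/961820) = -67492 - I*√547412464694789385/480910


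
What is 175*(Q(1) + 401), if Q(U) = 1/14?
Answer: 140375/2 ≈ 70188.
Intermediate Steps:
Q(U) = 1/14
175*(Q(1) + 401) = 175*(1/14 + 401) = 175*(5615/14) = 140375/2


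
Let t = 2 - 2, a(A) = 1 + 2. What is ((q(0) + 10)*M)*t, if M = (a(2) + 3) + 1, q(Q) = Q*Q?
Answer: 0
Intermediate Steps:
a(A) = 3
q(Q) = Q**2
M = 7 (M = (3 + 3) + 1 = 6 + 1 = 7)
t = 0
((q(0) + 10)*M)*t = ((0**2 + 10)*7)*0 = ((0 + 10)*7)*0 = (10*7)*0 = 70*0 = 0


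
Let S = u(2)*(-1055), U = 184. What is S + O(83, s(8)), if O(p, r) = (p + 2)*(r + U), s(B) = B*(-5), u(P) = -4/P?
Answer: 14350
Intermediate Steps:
s(B) = -5*B
O(p, r) = (2 + p)*(184 + r) (O(p, r) = (p + 2)*(r + 184) = (2 + p)*(184 + r))
S = 2110 (S = -4/2*(-1055) = -4*½*(-1055) = -2*(-1055) = 2110)
S + O(83, s(8)) = 2110 + (368 + 2*(-5*8) + 184*83 + 83*(-5*8)) = 2110 + (368 + 2*(-40) + 15272 + 83*(-40)) = 2110 + (368 - 80 + 15272 - 3320) = 2110 + 12240 = 14350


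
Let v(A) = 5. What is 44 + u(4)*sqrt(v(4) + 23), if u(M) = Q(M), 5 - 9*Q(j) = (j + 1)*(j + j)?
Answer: 44 - 70*sqrt(7)/9 ≈ 23.422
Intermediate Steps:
Q(j) = 5/9 - 2*j*(1 + j)/9 (Q(j) = 5/9 - (j + 1)*(j + j)/9 = 5/9 - (1 + j)*2*j/9 = 5/9 - 2*j*(1 + j)/9)
u(M) = 5/9 - 2*M/9 - 2*M**2/9
44 + u(4)*sqrt(v(4) + 23) = 44 + (5/9 - 2/9*4 - 2/9*4**2)*sqrt(5 + 23) = 44 + (5/9 - 8/9 - 2/9*16)*sqrt(28) = 44 + (5/9 - 8/9 - 32/9)*(2*sqrt(7)) = 44 - 70*sqrt(7)/9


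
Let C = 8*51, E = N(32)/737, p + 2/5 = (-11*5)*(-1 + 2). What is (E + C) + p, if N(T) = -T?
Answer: 1299171/3685 ≈ 352.56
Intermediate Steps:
p = -277/5 (p = -⅖ + (-11*5)*(-1 + 2) = -⅖ - 55*1 = -⅖ - 55 = -277/5 ≈ -55.400)
E = -32/737 (E = -1*32/737 = -32*1/737 = -32/737 ≈ -0.043419)
C = 408
(E + C) + p = (-32/737 + 408) - 277/5 = 300664/737 - 277/5 = 1299171/3685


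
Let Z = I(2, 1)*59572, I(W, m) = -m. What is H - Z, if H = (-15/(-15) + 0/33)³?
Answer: 59573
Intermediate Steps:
H = 1 (H = (-15*(-1/15) + 0*(1/33))³ = (1 + 0)³ = 1³ = 1)
Z = -59572 (Z = -1*1*59572 = -1*59572 = -59572)
H - Z = 1 - 1*(-59572) = 1 + 59572 = 59573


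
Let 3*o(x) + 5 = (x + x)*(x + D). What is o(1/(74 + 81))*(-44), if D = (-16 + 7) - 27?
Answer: 1925484/24025 ≈ 80.145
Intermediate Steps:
D = -36 (D = -9 - 27 = -36)
o(x) = -5/3 + 2*x*(-36 + x)/3 (o(x) = -5/3 + ((x + x)*(x - 36))/3 = -5/3 + ((2*x)*(-36 + x))/3 = -5/3 + (2*x*(-36 + x))/3 = -5/3 + 2*x*(-36 + x)/3)
o(1/(74 + 81))*(-44) = (-5/3 - 24/(74 + 81) + 2*(1/(74 + 81))**2/3)*(-44) = (-5/3 - 24/155 + 2*(1/155)**2/3)*(-44) = (-5/3 - 24*1/155 + 2*(1/155)**2/3)*(-44) = (-5/3 - 24/155 + (2/3)*(1/24025))*(-44) = (-5/3 - 24/155 + 2/72075)*(-44) = -43761/24025*(-44) = 1925484/24025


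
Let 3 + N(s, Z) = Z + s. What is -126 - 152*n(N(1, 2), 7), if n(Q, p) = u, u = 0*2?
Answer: -126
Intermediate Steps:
N(s, Z) = -3 + Z + s (N(s, Z) = -3 + (Z + s) = -3 + Z + s)
u = 0
n(Q, p) = 0
-126 - 152*n(N(1, 2), 7) = -126 - 152*0 = -126 + 0 = -126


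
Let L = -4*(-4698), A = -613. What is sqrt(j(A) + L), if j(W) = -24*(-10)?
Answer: 2*sqrt(4758) ≈ 137.96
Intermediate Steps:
j(W) = 240
L = 18792
sqrt(j(A) + L) = sqrt(240 + 18792) = sqrt(19032) = 2*sqrt(4758)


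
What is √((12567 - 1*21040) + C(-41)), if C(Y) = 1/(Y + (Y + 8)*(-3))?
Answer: I*√28503114/58 ≈ 92.049*I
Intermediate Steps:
C(Y) = 1/(-24 - 2*Y) (C(Y) = 1/(Y + (8 + Y)*(-3)) = 1/(Y + (-24 - 3*Y)) = 1/(-24 - 2*Y))
√((12567 - 1*21040) + C(-41)) = √((12567 - 1*21040) - 1/(24 + 2*(-41))) = √((12567 - 21040) - 1/(24 - 82)) = √(-8473 - 1/(-58)) = √(-8473 - 1*(-1/58)) = √(-8473 + 1/58) = √(-491433/58) = I*√28503114/58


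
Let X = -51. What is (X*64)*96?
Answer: -313344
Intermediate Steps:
(X*64)*96 = -51*64*96 = -3264*96 = -313344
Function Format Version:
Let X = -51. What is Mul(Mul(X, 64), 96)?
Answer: -313344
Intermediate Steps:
Mul(Mul(X, 64), 96) = Mul(Mul(-51, 64), 96) = Mul(-3264, 96) = -313344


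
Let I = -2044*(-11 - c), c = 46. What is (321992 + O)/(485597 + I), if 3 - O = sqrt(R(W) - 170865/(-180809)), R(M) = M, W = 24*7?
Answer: 64399/120421 - sqrt(5523132202593)/108866002945 ≈ 0.53476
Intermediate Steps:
W = 168
O = 3 - sqrt(5523132202593)/180809 (O = 3 - sqrt(168 - 170865/(-180809)) = 3 - sqrt(168 - 170865*(-1/180809)) = 3 - sqrt(168 + 170865/180809) = 3 - sqrt(30546777/180809) = 3 - sqrt(5523132202593)/180809 ≈ -9.9979)
I = 116508 (I = -2044*(-11 - 1*46) = -2044*(-11 - 46) = -2044*(-57) = 116508)
(321992 + O)/(485597 + I) = (321992 + (3 - sqrt(5523132202593)/180809))/(485597 + 116508) = (321995 - sqrt(5523132202593)/180809)/602105 = (321995 - sqrt(5523132202593)/180809)*(1/602105) = 64399/120421 - sqrt(5523132202593)/108866002945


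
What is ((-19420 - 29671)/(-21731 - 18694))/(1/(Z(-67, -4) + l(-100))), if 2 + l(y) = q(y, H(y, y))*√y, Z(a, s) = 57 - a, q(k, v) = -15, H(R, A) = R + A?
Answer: 855586/5775 - 14026*I/77 ≈ 148.15 - 182.16*I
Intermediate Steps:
H(R, A) = A + R
l(y) = -2 - 15*√y
((-19420 - 29671)/(-21731 - 18694))/(1/(Z(-67, -4) + l(-100))) = ((-19420 - 29671)/(-21731 - 18694))/(1/((57 - 1*(-67)) + (-2 - 150*I))) = (-49091/(-40425))/(1/((57 + 67) + (-2 - 150*I))) = (-49091*(-1/40425))/(1/(124 + (-2 - 150*I))) = 7013/(5775*(1/(122 - 150*I))) = 7013/(5775*(((122 + 150*I)/37384))) = 7013*(122 - 150*I)/5775 = 855586/5775 - 14026*I/77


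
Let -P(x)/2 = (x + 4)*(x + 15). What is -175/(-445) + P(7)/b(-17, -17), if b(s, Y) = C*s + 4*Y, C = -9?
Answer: -40101/7565 ≈ -5.3009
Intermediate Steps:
b(s, Y) = -9*s + 4*Y
P(x) = -2*(4 + x)*(15 + x) (P(x) = -2*(x + 4)*(x + 15) = -2*(4 + x)*(15 + x))
-175/(-445) + P(7)/b(-17, -17) = -175/(-445) + (-120 - 38*7 - 2*7**2)/(-9*(-17) + 4*(-17)) = -175*(-1/445) + (-120 - 266 - 2*49)/(153 - 68) = 35/89 + (-120 - 266 - 98)/85 = 35/89 - 484*1/85 = 35/89 - 484/85 = -40101/7565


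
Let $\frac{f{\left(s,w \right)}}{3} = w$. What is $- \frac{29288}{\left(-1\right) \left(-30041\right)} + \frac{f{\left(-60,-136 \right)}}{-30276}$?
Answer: $- \frac{72872230}{75793443} \approx -0.96146$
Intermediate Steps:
$f{\left(s,w \right)} = 3 w$
$- \frac{29288}{\left(-1\right) \left(-30041\right)} + \frac{f{\left(-60,-136 \right)}}{-30276} = - \frac{29288}{\left(-1\right) \left(-30041\right)} + \frac{3 \left(-136\right)}{-30276} = - \frac{29288}{30041} - - \frac{34}{2523} = \left(-29288\right) \frac{1}{30041} + \frac{34}{2523} = - \frac{29288}{30041} + \frac{34}{2523} = - \frac{72872230}{75793443}$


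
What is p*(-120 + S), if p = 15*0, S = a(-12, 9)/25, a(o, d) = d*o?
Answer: 0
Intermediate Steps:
S = -108/25 (S = (9*(-12))/25 = -108*1/25 = -108/25 ≈ -4.3200)
p = 0
p*(-120 + S) = 0*(-120 - 108/25) = 0*(-3108/25) = 0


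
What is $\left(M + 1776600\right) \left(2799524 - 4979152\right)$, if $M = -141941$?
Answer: $-3562948526852$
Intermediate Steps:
$\left(M + 1776600\right) \left(2799524 - 4979152\right) = \left(-141941 + 1776600\right) \left(2799524 - 4979152\right) = 1634659 \left(-2179628\right) = -3562948526852$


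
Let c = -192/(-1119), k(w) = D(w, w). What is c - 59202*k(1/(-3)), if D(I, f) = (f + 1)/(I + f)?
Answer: 22082410/373 ≈ 59202.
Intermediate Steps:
D(I, f) = (1 + f)/(I + f)
k(w) = (1 + w)/(2*w) (k(w) = (1 + w)/(w + w) = (1 + w)/((2*w)) = (1/(2*w))*(1 + w) = (1 + w)/(2*w))
c = 64/373 (c = -192*(-1/1119) = 64/373 ≈ 0.17158)
c - 59202*k(1/(-3)) = 64/373 - 59202*(1 + 1/(-3))/(2*(1/(-3))) = 64/373 - 59202*(1 - 1/3)/(2*(-1/3)) = 64/373 - 59202*(1/2)*(-3)*(2/3) = 64/373 - 59202*(-1) = 64/373 - 299*(-198) = 64/373 + 59202 = 22082410/373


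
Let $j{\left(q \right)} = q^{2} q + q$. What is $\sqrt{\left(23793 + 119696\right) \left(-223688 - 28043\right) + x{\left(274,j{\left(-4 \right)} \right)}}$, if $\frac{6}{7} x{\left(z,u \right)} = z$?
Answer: $\frac{i \sqrt{325085662254}}{3} \approx 1.9005 \cdot 10^{5} i$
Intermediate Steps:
$j{\left(q \right)} = q + q^{3}$ ($j{\left(q \right)} = q^{3} + q = q + q^{3}$)
$x{\left(z,u \right)} = \frac{7 z}{6}$
$\sqrt{\left(23793 + 119696\right) \left(-223688 - 28043\right) + x{\left(274,j{\left(-4 \right)} \right)}} = \sqrt{\left(23793 + 119696\right) \left(-223688 - 28043\right) + \frac{7}{6} \cdot 274} = \sqrt{143489 \left(-251731\right) + \frac{959}{3}} = \sqrt{-36120629459 + \frac{959}{3}} = \sqrt{- \frac{108361887418}{3}} = \frac{i \sqrt{325085662254}}{3}$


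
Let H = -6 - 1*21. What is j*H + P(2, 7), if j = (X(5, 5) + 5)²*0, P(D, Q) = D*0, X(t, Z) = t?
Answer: 0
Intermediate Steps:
P(D, Q) = 0
H = -27 (H = -6 - 21 = -27)
j = 0 (j = (5 + 5)²*0 = 10²*0 = 100*0 = 0)
j*H + P(2, 7) = 0*(-27) + 0 = 0 + 0 = 0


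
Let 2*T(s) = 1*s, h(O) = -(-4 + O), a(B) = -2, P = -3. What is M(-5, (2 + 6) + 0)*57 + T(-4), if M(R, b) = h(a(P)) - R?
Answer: 625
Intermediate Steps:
h(O) = 4 - O
M(R, b) = 6 - R (M(R, b) = (4 - 1*(-2)) - R = (4 + 2) - R = 6 - R)
T(s) = s/2 (T(s) = (1*s)/2 = s/2)
M(-5, (2 + 6) + 0)*57 + T(-4) = (6 - 1*(-5))*57 + (½)*(-4) = (6 + 5)*57 - 2 = 11*57 - 2 = 627 - 2 = 625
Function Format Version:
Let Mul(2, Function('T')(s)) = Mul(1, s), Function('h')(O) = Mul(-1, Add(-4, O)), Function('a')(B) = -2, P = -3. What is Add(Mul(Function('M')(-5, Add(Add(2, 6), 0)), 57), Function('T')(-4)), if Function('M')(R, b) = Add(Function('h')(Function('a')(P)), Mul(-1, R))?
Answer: 625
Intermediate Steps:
Function('h')(O) = Add(4, Mul(-1, O))
Function('M')(R, b) = Add(6, Mul(-1, R)) (Function('M')(R, b) = Add(Add(4, Mul(-1, -2)), Mul(-1, R)) = Add(Add(4, 2), Mul(-1, R)) = Add(6, Mul(-1, R)))
Function('T')(s) = Mul(Rational(1, 2), s) (Function('T')(s) = Mul(Rational(1, 2), Mul(1, s)) = Mul(Rational(1, 2), s))
Add(Mul(Function('M')(-5, Add(Add(2, 6), 0)), 57), Function('T')(-4)) = Add(Mul(Add(6, Mul(-1, -5)), 57), Mul(Rational(1, 2), -4)) = Add(Mul(Add(6, 5), 57), -2) = Add(Mul(11, 57), -2) = Add(627, -2) = 625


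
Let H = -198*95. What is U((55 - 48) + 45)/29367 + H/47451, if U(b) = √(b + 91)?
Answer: -6270/15817 + √143/29367 ≈ -0.39600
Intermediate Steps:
U(b) = √(91 + b)
H = -18810
U((55 - 48) + 45)/29367 + H/47451 = √(91 + ((55 - 48) + 45))/29367 - 18810/47451 = √(91 + (7 + 45))*(1/29367) - 18810*1/47451 = √(91 + 52)*(1/29367) - 6270/15817 = √143*(1/29367) - 6270/15817 = √143/29367 - 6270/15817 = -6270/15817 + √143/29367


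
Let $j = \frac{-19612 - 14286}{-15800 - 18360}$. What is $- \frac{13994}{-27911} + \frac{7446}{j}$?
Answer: $\frac{208817259458}{27827267} \approx 7504.1$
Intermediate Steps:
$j = \frac{16949}{17080}$ ($j = - \frac{33898}{-34160} = \left(-33898\right) \left(- \frac{1}{34160}\right) = \frac{16949}{17080} \approx 0.99233$)
$- \frac{13994}{-27911} + \frac{7446}{j} = - \frac{13994}{-27911} + \frac{7446}{\frac{16949}{17080}} = \left(-13994\right) \left(- \frac{1}{27911}\right) + 7446 \cdot \frac{17080}{16949} = \frac{13994}{27911} + \frac{7481040}{997} = \frac{208817259458}{27827267}$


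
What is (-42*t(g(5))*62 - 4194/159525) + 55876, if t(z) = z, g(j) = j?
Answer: 759622134/17725 ≈ 42856.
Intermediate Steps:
(-42*t(g(5))*62 - 4194/159525) + 55876 = (-42*5*62 - 4194/159525) + 55876 = (-210*62 - 4194*1/159525) + 55876 = (-13020 - 466/17725) + 55876 = -230779966/17725 + 55876 = 759622134/17725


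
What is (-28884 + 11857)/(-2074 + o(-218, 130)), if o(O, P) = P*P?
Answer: -17027/14826 ≈ -1.1485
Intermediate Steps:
o(O, P) = P²
(-28884 + 11857)/(-2074 + o(-218, 130)) = (-28884 + 11857)/(-2074 + 130²) = -17027/(-2074 + 16900) = -17027/14826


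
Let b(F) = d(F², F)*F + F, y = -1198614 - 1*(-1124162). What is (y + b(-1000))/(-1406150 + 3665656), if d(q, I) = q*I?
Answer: 499999962274/1129753 ≈ 4.4257e+5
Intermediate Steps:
d(q, I) = I*q
y = -74452 (y = -1198614 + 1124162 = -74452)
b(F) = F + F⁴ (b(F) = (F*F²)*F + F = F³*F + F = F⁴ + F = F + F⁴)
(y + b(-1000))/(-1406150 + 3665656) = (-74452 + (-1000 + (-1000)⁴))/(-1406150 + 3665656) = (-74452 + (-1000 + 1000000000000))/2259506 = (-74452 + 999999999000)*(1/2259506) = 999999924548*(1/2259506) = 499999962274/1129753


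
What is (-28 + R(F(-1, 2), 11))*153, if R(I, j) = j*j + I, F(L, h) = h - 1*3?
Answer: 14076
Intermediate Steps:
F(L, h) = -3 + h (F(L, h) = h - 3 = -3 + h)
R(I, j) = I + j**2 (R(I, j) = j**2 + I = I + j**2)
(-28 + R(F(-1, 2), 11))*153 = (-28 + ((-3 + 2) + 11**2))*153 = (-28 + (-1 + 121))*153 = (-28 + 120)*153 = 92*153 = 14076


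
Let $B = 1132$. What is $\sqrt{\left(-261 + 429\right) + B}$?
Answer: $10 \sqrt{13} \approx 36.056$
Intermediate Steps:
$\sqrt{\left(-261 + 429\right) + B} = \sqrt{\left(-261 + 429\right) + 1132} = \sqrt{168 + 1132} = \sqrt{1300} = 10 \sqrt{13}$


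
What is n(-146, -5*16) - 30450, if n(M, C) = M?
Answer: -30596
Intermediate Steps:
n(-146, -5*16) - 30450 = -146 - 30450 = -30596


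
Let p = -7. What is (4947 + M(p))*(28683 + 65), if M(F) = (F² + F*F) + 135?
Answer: 148914640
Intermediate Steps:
M(F) = 135 + 2*F² (M(F) = (F² + F²) + 135 = 2*F² + 135 = 135 + 2*F²)
(4947 + M(p))*(28683 + 65) = (4947 + (135 + 2*(-7)²))*(28683 + 65) = (4947 + (135 + 2*49))*28748 = (4947 + (135 + 98))*28748 = (4947 + 233)*28748 = 5180*28748 = 148914640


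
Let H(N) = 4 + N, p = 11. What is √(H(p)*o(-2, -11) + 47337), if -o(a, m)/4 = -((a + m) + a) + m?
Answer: 3*√5233 ≈ 217.02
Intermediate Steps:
o(a, m) = 8*a (o(a, m) = -4*(-((a + m) + a) + m) = -4*(-(m + 2*a) + m) = -4*((-m - 2*a) + m) = -(-8)*a = 8*a)
√(H(p)*o(-2, -11) + 47337) = √((4 + 11)*(8*(-2)) + 47337) = √(15*(-16) + 47337) = √(-240 + 47337) = √47097 = 3*√5233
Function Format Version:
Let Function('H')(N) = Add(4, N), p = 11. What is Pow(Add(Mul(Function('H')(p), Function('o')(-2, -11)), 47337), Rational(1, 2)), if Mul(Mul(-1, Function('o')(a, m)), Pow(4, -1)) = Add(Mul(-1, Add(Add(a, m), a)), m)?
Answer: Mul(3, Pow(5233, Rational(1, 2))) ≈ 217.02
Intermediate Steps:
Function('o')(a, m) = Mul(8, a) (Function('o')(a, m) = Mul(-4, Add(Mul(-1, Add(Add(a, m), a)), m)) = Mul(-4, Add(Mul(-1, Add(m, Mul(2, a))), m)) = Mul(-4, Add(Add(Mul(-1, m), Mul(-2, a)), m)) = Mul(-4, Mul(-2, a)) = Mul(8, a))
Pow(Add(Mul(Function('H')(p), Function('o')(-2, -11)), 47337), Rational(1, 2)) = Pow(Add(Mul(Add(4, 11), Mul(8, -2)), 47337), Rational(1, 2)) = Pow(Add(Mul(15, -16), 47337), Rational(1, 2)) = Pow(Add(-240, 47337), Rational(1, 2)) = Pow(47097, Rational(1, 2)) = Mul(3, Pow(5233, Rational(1, 2)))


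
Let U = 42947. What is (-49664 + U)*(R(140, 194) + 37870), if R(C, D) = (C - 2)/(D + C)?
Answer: -42480719403/167 ≈ -2.5438e+8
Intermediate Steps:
R(C, D) = (-2 + C)/(C + D)
(-49664 + U)*(R(140, 194) + 37870) = (-49664 + 42947)*((-2 + 140)/(140 + 194) + 37870) = -6717*(138/334 + 37870) = -6717*((1/334)*138 + 37870) = -6717*(69/167 + 37870) = -6717*6324359/167 = -42480719403/167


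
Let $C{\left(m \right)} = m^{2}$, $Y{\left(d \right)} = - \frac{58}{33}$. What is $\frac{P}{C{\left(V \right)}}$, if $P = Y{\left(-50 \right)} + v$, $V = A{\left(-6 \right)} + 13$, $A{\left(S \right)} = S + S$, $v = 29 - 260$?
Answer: $- \frac{7681}{33} \approx -232.76$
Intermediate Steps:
$Y{\left(d \right)} = - \frac{58}{33}$ ($Y{\left(d \right)} = \left(-58\right) \frac{1}{33} = - \frac{58}{33}$)
$v = -231$ ($v = 29 - 260 = -231$)
$A{\left(S \right)} = 2 S$
$V = 1$ ($V = 2 \left(-6\right) + 13 = -12 + 13 = 1$)
$P = - \frac{7681}{33}$ ($P = - \frac{58}{33} - 231 = - \frac{7681}{33} \approx -232.76$)
$\frac{P}{C{\left(V \right)}} = - \frac{7681}{33 \cdot 1^{2}} = - \frac{7681}{33 \cdot 1} = \left(- \frac{7681}{33}\right) 1 = - \frac{7681}{33}$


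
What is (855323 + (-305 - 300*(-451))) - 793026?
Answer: 197292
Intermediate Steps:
(855323 + (-305 - 300*(-451))) - 793026 = (855323 + (-305 + 135300)) - 793026 = (855323 + 134995) - 793026 = 990318 - 793026 = 197292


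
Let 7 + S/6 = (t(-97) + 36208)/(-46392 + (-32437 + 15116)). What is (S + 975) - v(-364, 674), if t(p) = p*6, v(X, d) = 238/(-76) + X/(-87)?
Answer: 6744630559/7263282 ≈ 928.59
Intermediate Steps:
v(X, d) = -119/38 - X/87 (v(X, d) = 238*(-1/76) + X*(-1/87) = -119/38 - X/87)
t(p) = 6*p
S = -2889702/63713 (S = -42 + 6*((6*(-97) + 36208)/(-46392 + (-32437 + 15116))) = -42 + 6*((-582 + 36208)/(-46392 - 17321)) = -42 + 6*(35626/(-63713)) = -42 + 6*(35626*(-1/63713)) = -42 + 6*(-35626/63713) = -42 - 213756/63713 = -2889702/63713 ≈ -45.355)
(S + 975) - v(-364, 674) = (-2889702/63713 + 975) - (-119/38 - 1/87*(-364)) = 59230473/63713 - (-119/38 + 364/87) = 59230473/63713 - 1*3479/3306 = 59230473/63713 - 3479/3306 = 6744630559/7263282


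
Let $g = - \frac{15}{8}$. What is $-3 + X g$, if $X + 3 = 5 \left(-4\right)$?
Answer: $\frac{321}{8} \approx 40.125$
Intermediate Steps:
$X = -23$ ($X = -3 + 5 \left(-4\right) = -3 - 20 = -23$)
$g = - \frac{15}{8}$ ($g = \left(-15\right) \frac{1}{8} = - \frac{15}{8} \approx -1.875$)
$-3 + X g = -3 - - \frac{345}{8} = -3 + \frac{345}{8} = \frac{321}{8}$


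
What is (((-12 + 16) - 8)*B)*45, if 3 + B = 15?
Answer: -2160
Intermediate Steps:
B = 12 (B = -3 + 15 = 12)
(((-12 + 16) - 8)*B)*45 = (((-12 + 16) - 8)*12)*45 = ((4 - 8)*12)*45 = -4*12*45 = -48*45 = -2160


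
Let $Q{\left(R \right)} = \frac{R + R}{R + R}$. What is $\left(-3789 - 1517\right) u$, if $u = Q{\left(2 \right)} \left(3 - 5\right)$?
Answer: $10612$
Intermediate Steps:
$Q{\left(R \right)} = 1$ ($Q{\left(R \right)} = \frac{2 R}{2 R} = 2 R \frac{1}{2 R} = 1$)
$u = -2$ ($u = 1 \left(3 - 5\right) = 1 \left(-2\right) = -2$)
$\left(-3789 - 1517\right) u = \left(-3789 - 1517\right) \left(-2\right) = \left(-5306\right) \left(-2\right) = 10612$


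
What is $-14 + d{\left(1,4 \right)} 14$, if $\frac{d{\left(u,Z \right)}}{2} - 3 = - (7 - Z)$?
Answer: $-14$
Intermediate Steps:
$d{\left(u,Z \right)} = -8 + 2 Z$ ($d{\left(u,Z \right)} = 6 + 2 \left(- (7 - Z)\right) = 6 + 2 \left(-7 + Z\right) = 6 + \left(-14 + 2 Z\right) = -8 + 2 Z$)
$-14 + d{\left(1,4 \right)} 14 = -14 + \left(-8 + 2 \cdot 4\right) 14 = -14 + \left(-8 + 8\right) 14 = -14 + 0 \cdot 14 = -14 + 0 = -14$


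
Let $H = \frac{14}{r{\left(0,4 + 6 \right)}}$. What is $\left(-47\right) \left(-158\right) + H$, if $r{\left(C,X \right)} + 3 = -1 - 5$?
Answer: $\frac{66820}{9} \approx 7424.4$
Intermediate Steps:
$r{\left(C,X \right)} = -9$ ($r{\left(C,X \right)} = -3 - 6 = -9$)
$H = - \frac{14}{9}$ ($H = \frac{14}{-9} = 14 \left(- \frac{1}{9}\right) = - \frac{14}{9} \approx -1.5556$)
$\left(-47\right) \left(-158\right) + H = \left(-47\right) \left(-158\right) - \frac{14}{9} = 7426 - \frac{14}{9} = \frac{66820}{9}$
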